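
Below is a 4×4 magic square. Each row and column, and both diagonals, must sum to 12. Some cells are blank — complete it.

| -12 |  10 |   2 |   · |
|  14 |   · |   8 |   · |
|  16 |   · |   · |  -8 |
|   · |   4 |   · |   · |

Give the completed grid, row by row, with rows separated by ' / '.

Using row 1: -12 + 10 + 2 + ? → (1,4) = 12 − 0 = 12.
Column 1 needs 12; the known cells sum to 18, so (4,1) = -6.
Using anti-diagonal: 12 + 8 + (-6) + ? → (3,2) = 12 − 14 = -2.
From row 3, 12 − (16 + (-2) + (-8)) gives (3,3) = 6.
Column 2 must total 12; the given cells sum to 12, so (2,2) = 0.
Column 3 must total 12; the given cells sum to 16, so (4,3) = -4.
From main diagonal, 12 − (-12 + 0 + 6) gives (4,4) = 18.
Using row 2: 14 + 0 + 8 + ? → (2,4) = 12 − 22 = -10.

-12 10 2 12 / 14 0 8 -10 / 16 -2 6 -8 / -6 4 -4 18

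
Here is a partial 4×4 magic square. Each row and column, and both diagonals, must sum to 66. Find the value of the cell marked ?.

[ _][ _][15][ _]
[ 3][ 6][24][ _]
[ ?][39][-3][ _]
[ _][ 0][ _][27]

The remaining cell in row 2 is (2,4) = 66 − 33 = 33.
Column 2 must total 66; the given cells sum to 45, so (1,2) = 21.
Using column 3: 15 + 24 + (-3) + ? → (4,3) = 66 − 36 = 30.
Main diagonal must total 66; the given cells sum to 30, so (1,1) = 36.
Using row 1: 36 + 21 + 15 + ? → (1,4) = 66 − 72 = -6.
Using row 4: 0 + 30 + 27 + ? → (4,1) = 66 − 57 = 9.
Column 1 must total 66; the given cells sum to 48, so (3,1) = 18.

18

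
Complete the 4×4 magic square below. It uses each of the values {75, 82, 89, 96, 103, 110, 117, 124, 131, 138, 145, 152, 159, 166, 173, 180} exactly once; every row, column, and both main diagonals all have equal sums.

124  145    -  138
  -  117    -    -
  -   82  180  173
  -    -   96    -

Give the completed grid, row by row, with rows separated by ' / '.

124 145 103 138 / 152 117 131 110 / 75 82 180 173 / 159 166 96 89

The 16 entries sum to 2040, so each line sums to 2040/4 = 510.
The remaining cell in row 1 is (1,3) = 510 − 407 = 103.
Row 3 must total 510; the given cells sum to 435, so (3,1) = 75.
The remaining cell in column 2 is (4,2) = 510 − 344 = 166.
Using column 3: 103 + 180 + 96 + ? → (2,3) = 510 − 379 = 131.
Main diagonal must total 510; the given cells sum to 421, so (4,4) = 89.
The remaining cell in anti-diagonal is (4,1) = 510 − 351 = 159.
Column 1: 124 + 75 + 159 + ? = 510, so (2,1) = 152.
Column 4 must total 510; the given cells sum to 400, so (2,4) = 110.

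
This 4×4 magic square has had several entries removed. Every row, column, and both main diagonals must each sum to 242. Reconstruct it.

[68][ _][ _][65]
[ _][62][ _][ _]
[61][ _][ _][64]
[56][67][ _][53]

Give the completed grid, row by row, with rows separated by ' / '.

From row 4, 242 − (56 + 67 + 53) gives (4,3) = 66.
The remaining cell in column 1 is (2,1) = 242 − 185 = 57.
Column 4: 65 + 64 + 53 + ? = 242, so (2,4) = 60.
Using main diagonal: 68 + 62 + 53 + ? → (3,3) = 242 − 183 = 59.
The remaining cell in row 2 is (2,3) = 242 − 179 = 63.
Using row 3: 61 + 59 + 64 + ? → (3,2) = 242 − 184 = 58.
The remaining cell in column 2 is (1,2) = 242 − 187 = 55.
Using column 3: 63 + 59 + 66 + ? → (1,3) = 242 − 188 = 54.

68 55 54 65 / 57 62 63 60 / 61 58 59 64 / 56 67 66 53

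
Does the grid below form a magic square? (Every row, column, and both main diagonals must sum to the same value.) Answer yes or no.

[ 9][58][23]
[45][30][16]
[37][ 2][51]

Row 1: 9 + 58 + 23 = 90.
Row 2: 45 + 30 + 16 = 91.
Row 3: 37 + 2 + 51 = 90.
Column 1: 9 + 45 + 37 = 91.
Column 2: 58 + 30 + 2 = 90.
Column 3: 23 + 16 + 51 = 90.
Main diagonal: 9 + 30 + 51 = 90.
Anti-diagonal: 23 + 30 + 37 = 90.

No — column 1 sums to 91 but row 3 sums to 90.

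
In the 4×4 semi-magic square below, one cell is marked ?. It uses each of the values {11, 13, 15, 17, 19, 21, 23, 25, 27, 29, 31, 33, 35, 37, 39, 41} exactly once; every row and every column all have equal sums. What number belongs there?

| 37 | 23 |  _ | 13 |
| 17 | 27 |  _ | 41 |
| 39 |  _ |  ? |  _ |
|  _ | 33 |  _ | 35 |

The 16 entries sum to 416, so each line sums to 416/4 = 104.
Row 1 needs 104; the known cells sum to 73, so (1,3) = 31.
Using row 2: 17 + 27 + 41 + ? → (2,3) = 104 − 85 = 19.
Column 1: 37 + 17 + 39 + ? = 104, so (4,1) = 11.
Using column 2: 23 + 27 + 33 + ? → (3,2) = 104 − 83 = 21.
The remaining cell in column 4 is (3,4) = 104 − 89 = 15.
Row 3: 39 + 21 + 15 + ? = 104, so (3,3) = 29.

29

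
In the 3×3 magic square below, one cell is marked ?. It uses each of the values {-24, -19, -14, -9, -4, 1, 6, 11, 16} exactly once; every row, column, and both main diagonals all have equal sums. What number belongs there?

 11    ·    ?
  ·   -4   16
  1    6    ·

The 9 entries sum to -36, so each line sums to -36/3 = -12.
Row 2 must total -12; the given cells sum to 12, so (2,1) = -24.
Using row 3: 1 + 6 + ? → (3,3) = -12 − 7 = -19.
Column 2 needs -12; the known cells sum to 2, so (1,2) = -14.
Using column 3: 16 + (-19) + ? → (1,3) = -12 − (-3) = -9.

-9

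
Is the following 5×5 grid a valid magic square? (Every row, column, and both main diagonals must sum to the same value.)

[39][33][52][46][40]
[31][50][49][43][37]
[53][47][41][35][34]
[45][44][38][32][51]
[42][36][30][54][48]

Yes

Row 1: 39 + 33 + 52 + 46 + 40 = 210.
Row 2: 31 + 50 + 49 + 43 + 37 = 210.
Row 3: 53 + 47 + 41 + 35 + 34 = 210.
Row 4: 45 + 44 + 38 + 32 + 51 = 210.
Row 5: 42 + 36 + 30 + 54 + 48 = 210.
Column 1: 39 + 31 + 53 + 45 + 42 = 210.
Column 2: 33 + 50 + 47 + 44 + 36 = 210.
Column 3: 52 + 49 + 41 + 38 + 30 = 210.
Column 4: 46 + 43 + 35 + 32 + 54 = 210.
Column 5: 40 + 37 + 34 + 51 + 48 = 210.
Main diagonal: 39 + 50 + 41 + 32 + 48 = 210.
Anti-diagonal: 40 + 43 + 41 + 44 + 42 = 210.
All lines sum to 210.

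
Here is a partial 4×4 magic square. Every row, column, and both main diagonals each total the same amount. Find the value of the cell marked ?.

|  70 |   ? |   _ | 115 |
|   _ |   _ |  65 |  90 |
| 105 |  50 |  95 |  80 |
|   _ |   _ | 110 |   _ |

Row 3 is complete and sums to 330; that is the magic constant.
Column 3 must total 330; the given cells sum to 270, so (1,3) = 60.
The remaining cell in column 4 is (4,4) = 330 − 285 = 45.
From main diagonal, 330 − (70 + 95 + 45) gives (2,2) = 120.
Anti-diagonal needs 330; the known cells sum to 230, so (4,1) = 100.
The remaining cell in row 1 is (1,2) = 330 − 245 = 85.

85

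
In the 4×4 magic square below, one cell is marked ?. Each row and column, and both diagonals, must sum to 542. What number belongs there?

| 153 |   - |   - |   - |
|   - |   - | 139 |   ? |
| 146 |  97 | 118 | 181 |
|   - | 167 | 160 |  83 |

104

Row 4: 167 + 160 + 83 + ? = 542, so (4,1) = 132.
Column 1 must total 542; the given cells sum to 431, so (2,1) = 111.
Column 3 needs 542; the known cells sum to 417, so (1,3) = 125.
Main diagonal: 153 + 118 + 83 + ? = 542, so (2,2) = 188.
Using anti-diagonal: 139 + 97 + 132 + ? → (1,4) = 542 − 368 = 174.
From row 1, 542 − (153 + 125 + 174) gives (1,2) = 90.
Using row 2: 111 + 188 + 139 + ? → (2,4) = 542 − 438 = 104.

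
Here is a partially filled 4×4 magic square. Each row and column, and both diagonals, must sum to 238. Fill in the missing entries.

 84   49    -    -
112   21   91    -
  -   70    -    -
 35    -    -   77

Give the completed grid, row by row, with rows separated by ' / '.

84 49 63 42 / 112 21 91 14 / 7 70 56 105 / 35 98 28 77

Using row 2: 112 + 21 + 91 + ? → (2,4) = 238 − 224 = 14.
Using column 1: 84 + 112 + 35 + ? → (3,1) = 238 − 231 = 7.
The remaining cell in column 2 is (4,2) = 238 − 140 = 98.
Main diagonal must total 238; the given cells sum to 182, so (3,3) = 56.
Anti-diagonal needs 238; the known cells sum to 196, so (1,4) = 42.
Using row 1: 84 + 49 + 42 + ? → (1,3) = 238 − 175 = 63.
Row 3 needs 238; the known cells sum to 133, so (3,4) = 105.
Row 4 needs 238; the known cells sum to 210, so (4,3) = 28.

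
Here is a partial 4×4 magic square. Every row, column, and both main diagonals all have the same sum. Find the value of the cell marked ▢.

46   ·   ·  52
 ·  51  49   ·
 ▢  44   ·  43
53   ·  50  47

57

Anti-diagonal is complete and sums to 198; that is the magic constant.
Using row 4: 53 + 50 + 47 + ? → (4,2) = 198 − 150 = 48.
Column 2 needs 198; the known cells sum to 143, so (1,2) = 55.
Column 4 needs 198; the known cells sum to 142, so (2,4) = 56.
The remaining cell in main diagonal is (3,3) = 198 − 144 = 54.
Using row 1: 46 + 55 + 52 + ? → (1,3) = 198 − 153 = 45.
The remaining cell in row 2 is (2,1) = 198 − 156 = 42.
Using row 3: 44 + 54 + 43 + ? → (3,1) = 198 − 141 = 57.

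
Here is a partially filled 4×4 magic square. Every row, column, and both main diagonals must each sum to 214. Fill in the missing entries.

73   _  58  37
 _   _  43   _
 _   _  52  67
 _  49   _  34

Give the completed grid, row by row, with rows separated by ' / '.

73 46 58 37 / 40 55 43 76 / 31 64 52 67 / 70 49 61 34

Row 1: 73 + 58 + 37 + ? = 214, so (1,2) = 46.
Using column 3: 58 + 43 + 52 + ? → (4,3) = 214 − 153 = 61.
Using column 4: 37 + 67 + 34 + ? → (2,4) = 214 − 138 = 76.
The remaining cell in main diagonal is (2,2) = 214 − 159 = 55.
From row 2, 214 − (55 + 43 + 76) gives (2,1) = 40.
From row 4, 214 − (49 + 61 + 34) gives (4,1) = 70.
Column 1: 73 + 40 + 70 + ? = 214, so (3,1) = 31.
The remaining cell in column 2 is (3,2) = 214 − 150 = 64.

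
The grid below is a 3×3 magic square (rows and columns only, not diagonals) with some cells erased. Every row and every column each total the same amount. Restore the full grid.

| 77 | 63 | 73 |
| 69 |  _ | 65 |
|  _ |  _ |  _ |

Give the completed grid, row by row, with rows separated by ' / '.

77 63 73 / 69 79 65 / 67 71 75

Row 1 is already complete: 77 + 63 + 73 = 213, so that is the magic constant.
Row 2: 69 + 65 + ? = 213, so (2,2) = 79.
Column 1: 77 + 69 + ? = 213, so (3,1) = 67.
The remaining cell in column 2 is (3,2) = 213 − 142 = 71.
Column 3 must total 213; the given cells sum to 138, so (3,3) = 75.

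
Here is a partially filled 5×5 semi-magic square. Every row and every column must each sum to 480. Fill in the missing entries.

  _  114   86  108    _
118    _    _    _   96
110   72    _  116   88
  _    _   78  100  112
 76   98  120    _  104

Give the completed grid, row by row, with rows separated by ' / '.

92 114 86 108 80 / 118 90 102 74 96 / 110 72 94 116 88 / 84 106 78 100 112 / 76 98 120 82 104

Row 3 needs 480; the known cells sum to 386, so (3,3) = 94.
The remaining cell in row 5 is (5,4) = 480 − 398 = 82.
Using column 3: 86 + 94 + 78 + 120 + ? → (2,3) = 480 − 378 = 102.
From column 4, 480 − (108 + 116 + 100 + 82) gives (2,4) = 74.
Column 5 must total 480; the given cells sum to 400, so (1,5) = 80.
From row 1, 480 − (114 + 86 + 108 + 80) gives (1,1) = 92.
The remaining cell in row 2 is (2,2) = 480 − 390 = 90.
The remaining cell in column 1 is (4,1) = 480 − 396 = 84.
Column 2 must total 480; the given cells sum to 374, so (4,2) = 106.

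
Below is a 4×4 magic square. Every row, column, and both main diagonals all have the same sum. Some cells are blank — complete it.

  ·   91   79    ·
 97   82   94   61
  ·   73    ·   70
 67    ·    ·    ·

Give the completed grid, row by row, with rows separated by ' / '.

Row 2 is already complete: 97 + 82 + 94 + 61 = 334, so that is the magic constant.
Column 2 must total 334; the given cells sum to 246, so (4,2) = 88.
From anti-diagonal, 334 − (94 + 73 + 67) gives (1,4) = 100.
Row 1 needs 334; the known cells sum to 270, so (1,1) = 64.
Column 1 needs 334; the known cells sum to 228, so (3,1) = 106.
Column 4: 100 + 61 + 70 + ? = 334, so (4,4) = 103.
The remaining cell in main diagonal is (3,3) = 334 − 249 = 85.
Row 4 needs 334; the known cells sum to 258, so (4,3) = 76.

64 91 79 100 / 97 82 94 61 / 106 73 85 70 / 67 88 76 103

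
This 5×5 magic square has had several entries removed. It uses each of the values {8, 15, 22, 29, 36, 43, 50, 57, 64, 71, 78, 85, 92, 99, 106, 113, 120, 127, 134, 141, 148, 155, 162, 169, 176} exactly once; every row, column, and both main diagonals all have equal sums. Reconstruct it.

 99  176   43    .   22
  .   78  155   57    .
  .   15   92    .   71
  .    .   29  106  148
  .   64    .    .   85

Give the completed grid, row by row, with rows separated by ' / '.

99 176 43 120 22 / 36 78 155 57 134 / 113 15 92 169 71 / 50 127 29 106 148 / 162 64 141 8 85

The 25 entries sum to 2300, so each line sums to 2300/5 = 460.
The remaining cell in row 1 is (1,4) = 460 − 340 = 120.
The remaining cell in column 2 is (4,2) = 460 − 333 = 127.
The remaining cell in column 3 is (5,3) = 460 − 319 = 141.
The remaining cell in column 5 is (2,5) = 460 − 326 = 134.
The remaining cell in anti-diagonal is (5,1) = 460 − 298 = 162.
The remaining cell in row 2 is (2,1) = 460 − 424 = 36.
Row 4: 127 + 29 + 106 + 148 + ? = 460, so (4,1) = 50.
Using row 5: 162 + 64 + 141 + 85 + ? → (5,4) = 460 − 452 = 8.
Using column 1: 99 + 36 + 50 + 162 + ? → (3,1) = 460 − 347 = 113.
Column 4 needs 460; the known cells sum to 291, so (3,4) = 169.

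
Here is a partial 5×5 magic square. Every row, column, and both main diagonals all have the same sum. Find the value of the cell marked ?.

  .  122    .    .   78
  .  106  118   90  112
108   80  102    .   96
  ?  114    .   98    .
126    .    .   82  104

Anti-diagonal is complete and sums to 510; that is the magic constant.
Row 2: 106 + 118 + 90 + 112 + ? = 510, so (2,1) = 84.
The remaining cell in row 3 is (3,4) = 510 − 386 = 124.
Column 2: 122 + 106 + 80 + 114 + ? = 510, so (5,2) = 88.
The remaining cell in column 4 is (1,4) = 510 − 394 = 116.
Column 5 needs 510; the known cells sum to 390, so (4,5) = 120.
Main diagonal: 106 + 102 + 98 + 104 + ? = 510, so (1,1) = 100.
From row 1, 510 − (100 + 122 + 116 + 78) gives (1,3) = 94.
Row 5: 126 + 88 + 82 + 104 + ? = 510, so (5,3) = 110.
Column 1 must total 510; the given cells sum to 418, so (4,1) = 92.

92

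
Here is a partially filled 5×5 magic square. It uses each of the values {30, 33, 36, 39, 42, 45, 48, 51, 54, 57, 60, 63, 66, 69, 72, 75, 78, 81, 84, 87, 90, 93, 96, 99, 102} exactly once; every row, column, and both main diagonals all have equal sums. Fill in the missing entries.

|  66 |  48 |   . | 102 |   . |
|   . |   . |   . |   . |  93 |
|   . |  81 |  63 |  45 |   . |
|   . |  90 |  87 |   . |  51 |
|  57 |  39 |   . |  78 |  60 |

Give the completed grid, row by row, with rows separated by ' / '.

66 48 30 102 84 / 75 72 54 36 93 / 99 81 63 45 42 / 33 90 87 69 51 / 57 39 96 78 60

The 25 entries sum to 1650, so each line sums to 1650/5 = 330.
Row 5 must total 330; the given cells sum to 234, so (5,3) = 96.
Using column 2: 48 + 81 + 90 + 39 + ? → (2,2) = 330 − 258 = 72.
The remaining cell in main diagonal is (4,4) = 330 − 261 = 69.
Row 4: 90 + 87 + 69 + 51 + ? = 330, so (4,1) = 33.
Column 4 must total 330; the given cells sum to 294, so (2,4) = 36.
Anti-diagonal needs 330; the known cells sum to 246, so (1,5) = 84.
Using row 1: 66 + 48 + 102 + 84 + ? → (1,3) = 330 − 300 = 30.
Column 3 needs 330; the known cells sum to 276, so (2,3) = 54.
Using column 5: 84 + 93 + 51 + 60 + ? → (3,5) = 330 − 288 = 42.
Using row 2: 72 + 54 + 36 + 93 + ? → (2,1) = 330 − 255 = 75.
Row 3: 81 + 63 + 45 + 42 + ? = 330, so (3,1) = 99.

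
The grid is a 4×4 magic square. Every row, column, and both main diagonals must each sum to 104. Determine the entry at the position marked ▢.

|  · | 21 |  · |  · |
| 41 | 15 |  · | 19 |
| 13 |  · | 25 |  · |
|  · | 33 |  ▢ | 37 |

11

Row 2 needs 104; the known cells sum to 75, so (2,3) = 29.
Using column 2: 21 + 15 + 33 + ? → (3,2) = 104 − 69 = 35.
Main diagonal: 15 + 25 + 37 + ? = 104, so (1,1) = 27.
Row 3: 13 + 35 + 25 + ? = 104, so (3,4) = 31.
Using column 1: 27 + 41 + 13 + ? → (4,1) = 104 − 81 = 23.
From column 4, 104 − (19 + 31 + 37) gives (1,4) = 17.
Row 1: 27 + 21 + 17 + ? = 104, so (1,3) = 39.
Row 4: 23 + 33 + 37 + ? = 104, so (4,3) = 11.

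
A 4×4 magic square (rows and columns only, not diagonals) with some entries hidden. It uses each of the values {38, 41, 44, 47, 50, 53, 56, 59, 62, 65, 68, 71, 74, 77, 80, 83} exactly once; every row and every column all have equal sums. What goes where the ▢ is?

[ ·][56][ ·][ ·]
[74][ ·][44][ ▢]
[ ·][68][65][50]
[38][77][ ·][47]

83

The 16 entries sum to 968, so each line sums to 968/4 = 242.
Using row 3: 68 + 65 + 50 + ? → (3,1) = 242 − 183 = 59.
Row 4 needs 242; the known cells sum to 162, so (4,3) = 80.
Column 1: 74 + 59 + 38 + ? = 242, so (1,1) = 71.
Column 2 needs 242; the known cells sum to 201, so (2,2) = 41.
Column 3: 44 + 65 + 80 + ? = 242, so (1,3) = 53.
Row 1 needs 242; the known cells sum to 180, so (1,4) = 62.
From row 2, 242 − (74 + 41 + 44) gives (2,4) = 83.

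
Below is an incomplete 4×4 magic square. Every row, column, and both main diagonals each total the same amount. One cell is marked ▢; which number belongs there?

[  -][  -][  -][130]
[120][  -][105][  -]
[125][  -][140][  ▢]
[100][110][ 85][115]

70

Row 4 is complete and sums to 410; that is the magic constant.
Column 1: 120 + 125 + 100 + ? = 410, so (1,1) = 65.
The remaining cell in column 3 is (1,3) = 410 − 330 = 80.
The remaining cell in main diagonal is (2,2) = 410 − 320 = 90.
Using anti-diagonal: 130 + 105 + 100 + ? → (3,2) = 410 − 335 = 75.
From row 1, 410 − (65 + 80 + 130) gives (1,2) = 135.
Row 2: 120 + 90 + 105 + ? = 410, so (2,4) = 95.
The remaining cell in row 3 is (3,4) = 410 − 340 = 70.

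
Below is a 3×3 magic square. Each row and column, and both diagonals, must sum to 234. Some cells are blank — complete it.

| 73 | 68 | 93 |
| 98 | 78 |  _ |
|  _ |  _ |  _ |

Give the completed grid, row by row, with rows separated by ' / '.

The remaining cell in row 2 is (2,3) = 234 − 176 = 58.
Column 1 must total 234; the given cells sum to 171, so (3,1) = 63.
Column 2: 68 + 78 + ? = 234, so (3,2) = 88.
Column 3 needs 234; the known cells sum to 151, so (3,3) = 83.

73 68 93 / 98 78 58 / 63 88 83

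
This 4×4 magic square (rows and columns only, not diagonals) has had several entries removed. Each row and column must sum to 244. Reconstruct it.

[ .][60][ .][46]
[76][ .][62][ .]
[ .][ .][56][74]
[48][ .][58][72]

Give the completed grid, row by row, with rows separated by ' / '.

Row 4 needs 244; the known cells sum to 178, so (4,2) = 66.
Using column 3: 62 + 56 + 58 + ? → (1,3) = 244 − 176 = 68.
The remaining cell in column 4 is (2,4) = 244 − 192 = 52.
Row 1 must total 244; the given cells sum to 174, so (1,1) = 70.
Using row 2: 76 + 62 + 52 + ? → (2,2) = 244 − 190 = 54.
The remaining cell in column 1 is (3,1) = 244 − 194 = 50.
The remaining cell in column 2 is (3,2) = 244 − 180 = 64.

70 60 68 46 / 76 54 62 52 / 50 64 56 74 / 48 66 58 72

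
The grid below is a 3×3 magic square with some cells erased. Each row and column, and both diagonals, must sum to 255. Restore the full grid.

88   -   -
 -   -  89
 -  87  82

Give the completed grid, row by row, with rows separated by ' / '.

The remaining cell in row 3 is (3,1) = 255 − 169 = 86.
Column 1: 88 + 86 + ? = 255, so (2,1) = 81.
The remaining cell in column 3 is (1,3) = 255 − 171 = 84.
Main diagonal needs 255; the known cells sum to 170, so (2,2) = 85.
From row 1, 255 − (88 + 84) gives (1,2) = 83.

88 83 84 / 81 85 89 / 86 87 82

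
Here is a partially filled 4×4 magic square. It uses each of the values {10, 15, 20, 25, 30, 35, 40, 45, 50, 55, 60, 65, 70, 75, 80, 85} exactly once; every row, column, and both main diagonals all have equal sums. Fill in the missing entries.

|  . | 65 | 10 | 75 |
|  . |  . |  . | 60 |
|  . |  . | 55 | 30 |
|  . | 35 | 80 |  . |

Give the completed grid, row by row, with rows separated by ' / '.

40 65 10 75 / 15 70 45 60 / 85 20 55 30 / 50 35 80 25

The 16 entries sum to 760, so each line sums to 760/4 = 190.
Row 1: 65 + 10 + 75 + ? = 190, so (1,1) = 40.
Column 3 needs 190; the known cells sum to 145, so (2,3) = 45.
Using column 4: 75 + 60 + 30 + ? → (4,4) = 190 − 165 = 25.
Main diagonal: 40 + 55 + 25 + ? = 190, so (2,2) = 70.
Row 2 needs 190; the known cells sum to 175, so (2,1) = 15.
Using row 4: 35 + 80 + 25 + ? → (4,1) = 190 − 140 = 50.
Column 1: 40 + 15 + 50 + ? = 190, so (3,1) = 85.
The remaining cell in column 2 is (3,2) = 190 − 170 = 20.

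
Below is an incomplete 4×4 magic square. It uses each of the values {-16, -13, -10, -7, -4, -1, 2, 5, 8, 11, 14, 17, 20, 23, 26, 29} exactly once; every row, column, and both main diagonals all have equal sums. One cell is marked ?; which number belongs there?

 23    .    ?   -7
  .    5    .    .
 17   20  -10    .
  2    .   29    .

-4

The 16 entries sum to 104, so each line sums to 104/4 = 26.
The remaining cell in row 3 is (3,4) = 26 − 27 = -1.
Using column 1: 23 + 17 + 2 + ? → (2,1) = 26 − 42 = -16.
Main diagonal: 23 + 5 + (-10) + ? = 26, so (4,4) = 8.
From anti-diagonal, 26 − (-7 + 20 + 2) gives (2,3) = 11.
Using row 2: -16 + 5 + 11 + ? → (2,4) = 26 − 0 = 26.
Using row 4: 2 + 29 + 8 + ? → (4,2) = 26 − 39 = -13.
Using column 2: 5 + 20 + (-13) + ? → (1,2) = 26 − 12 = 14.
Column 3 must total 26; the given cells sum to 30, so (1,3) = -4.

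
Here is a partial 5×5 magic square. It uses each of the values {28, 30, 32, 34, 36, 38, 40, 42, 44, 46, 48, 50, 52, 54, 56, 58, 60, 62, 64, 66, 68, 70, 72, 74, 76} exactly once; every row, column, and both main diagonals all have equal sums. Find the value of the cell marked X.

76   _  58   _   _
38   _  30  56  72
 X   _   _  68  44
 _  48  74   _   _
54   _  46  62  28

60

The 25 entries sum to 1300, so each line sums to 1300/5 = 260.
The remaining cell in row 2 is (2,2) = 260 − 196 = 64.
The remaining cell in row 5 is (5,2) = 260 − 190 = 70.
Column 3: 58 + 30 + 74 + 46 + ? = 260, so (3,3) = 52.
Using main diagonal: 76 + 64 + 52 + 28 + ? → (4,4) = 260 − 220 = 40.
The remaining cell in anti-diagonal is (1,5) = 260 − 210 = 50.
Using column 4: 56 + 68 + 40 + 62 + ? → (1,4) = 260 − 226 = 34.
Column 5: 50 + 72 + 44 + 28 + ? = 260, so (4,5) = 66.
Row 1 must total 260; the given cells sum to 218, so (1,2) = 42.
Row 4: 48 + 74 + 40 + 66 + ? = 260, so (4,1) = 32.
Column 1 must total 260; the given cells sum to 200, so (3,1) = 60.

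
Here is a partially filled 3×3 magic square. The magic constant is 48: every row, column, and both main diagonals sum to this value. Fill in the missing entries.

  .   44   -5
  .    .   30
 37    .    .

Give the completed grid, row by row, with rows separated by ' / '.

Row 1 must total 48; the given cells sum to 39, so (1,1) = 9.
Column 1 needs 48; the known cells sum to 46, so (2,1) = 2.
The remaining cell in column 3 is (3,3) = 48 − 25 = 23.
Main diagonal must total 48; the given cells sum to 32, so (2,2) = 16.
Using row 3: 37 + 23 + ? → (3,2) = 48 − 60 = -12.

9 44 -5 / 2 16 30 / 37 -12 23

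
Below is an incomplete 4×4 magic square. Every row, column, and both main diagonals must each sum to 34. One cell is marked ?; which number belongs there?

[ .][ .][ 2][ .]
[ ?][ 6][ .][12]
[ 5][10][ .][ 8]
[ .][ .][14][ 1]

Row 3 needs 34; the known cells sum to 23, so (3,3) = 11.
Column 3 must total 34; the given cells sum to 27, so (2,3) = 7.
Column 4: 12 + 8 + 1 + ? = 34, so (1,4) = 13.
Main diagonal must total 34; the given cells sum to 18, so (1,1) = 16.
Anti-diagonal must total 34; the given cells sum to 30, so (4,1) = 4.
From row 1, 34 − (16 + 2 + 13) gives (1,2) = 3.
Row 2 must total 34; the given cells sum to 25, so (2,1) = 9.

9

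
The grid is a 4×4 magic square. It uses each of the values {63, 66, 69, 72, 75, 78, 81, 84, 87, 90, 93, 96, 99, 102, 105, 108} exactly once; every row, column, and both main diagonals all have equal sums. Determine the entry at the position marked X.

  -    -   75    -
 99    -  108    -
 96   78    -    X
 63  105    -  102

81

The 16 entries sum to 1368, so each line sums to 1368/4 = 342.
From row 4, 342 − (63 + 105 + 102) gives (4,3) = 72.
Column 1 needs 342; the known cells sum to 258, so (1,1) = 84.
Column 3: 75 + 108 + 72 + ? = 342, so (3,3) = 87.
Main diagonal must total 342; the given cells sum to 273, so (2,2) = 69.
Anti-diagonal: 108 + 78 + 63 + ? = 342, so (1,4) = 93.
From row 1, 342 − (84 + 75 + 93) gives (1,2) = 90.
Row 2 needs 342; the known cells sum to 276, so (2,4) = 66.
Row 3: 96 + 78 + 87 + ? = 342, so (3,4) = 81.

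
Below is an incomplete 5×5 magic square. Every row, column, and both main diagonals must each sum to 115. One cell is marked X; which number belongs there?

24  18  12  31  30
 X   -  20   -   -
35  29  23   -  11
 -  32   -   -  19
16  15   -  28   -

27

From row 3, 115 − (35 + 29 + 23 + 11) gives (3,4) = 17.
Column 2 must total 115; the given cells sum to 94, so (2,2) = 21.
The remaining cell in anti-diagonal is (2,4) = 115 − 101 = 14.
From column 4, 115 − (31 + 14 + 17 + 28) gives (4,4) = 25.
Main diagonal: 24 + 21 + 23 + 25 + ? = 115, so (5,5) = 22.
Row 5: 16 + 15 + 28 + 22 + ? = 115, so (5,3) = 34.
Using column 3: 12 + 20 + 23 + 34 + ? → (4,3) = 115 − 89 = 26.
Column 5: 30 + 11 + 19 + 22 + ? = 115, so (2,5) = 33.
Row 2 needs 115; the known cells sum to 88, so (2,1) = 27.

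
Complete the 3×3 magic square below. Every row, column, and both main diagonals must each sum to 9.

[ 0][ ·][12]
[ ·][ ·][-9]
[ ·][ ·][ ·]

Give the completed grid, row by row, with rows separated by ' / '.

Row 1: 0 + 12 + ? = 9, so (1,2) = -3.
Column 3: 12 + (-9) + ? = 9, so (3,3) = 6.
Using main diagonal: 0 + 6 + ? → (2,2) = 9 − 6 = 3.
Anti-diagonal: 12 + 3 + ? = 9, so (3,1) = -6.
From row 2, 9 − (3 + (-9)) gives (2,1) = 15.
From row 3, 9 − (-6 + 6) gives (3,2) = 9.

0 -3 12 / 15 3 -9 / -6 9 6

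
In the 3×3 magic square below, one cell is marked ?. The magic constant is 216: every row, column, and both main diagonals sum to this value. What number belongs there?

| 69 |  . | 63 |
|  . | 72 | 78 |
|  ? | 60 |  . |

81

Row 1: 69 + 63 + ? = 216, so (1,2) = 84.
Row 2 must total 216; the given cells sum to 150, so (2,1) = 66.
Column 1 must total 216; the given cells sum to 135, so (3,1) = 81.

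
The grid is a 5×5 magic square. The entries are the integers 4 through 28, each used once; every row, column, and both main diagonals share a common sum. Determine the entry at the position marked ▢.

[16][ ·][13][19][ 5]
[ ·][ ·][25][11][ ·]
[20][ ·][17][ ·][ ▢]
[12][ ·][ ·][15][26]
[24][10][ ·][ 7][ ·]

9

The entries are 4 through 28, which sum to 400, so each line sums to 400/5 = 80.
Row 1 must total 80; the given cells sum to 53, so (1,2) = 27.
Column 1 must total 80; the given cells sum to 72, so (2,1) = 8.
Column 4: 19 + 11 + 15 + 7 + ? = 80, so (3,4) = 28.
From anti-diagonal, 80 − (5 + 11 + 17 + 24) gives (4,2) = 23.
Row 4 must total 80; the given cells sum to 76, so (4,3) = 4.
Using column 3: 13 + 25 + 17 + 4 + ? → (5,3) = 80 − 59 = 21.
Using row 5: 24 + 10 + 21 + 7 + ? → (5,5) = 80 − 62 = 18.
Main diagonal needs 80; the known cells sum to 66, so (2,2) = 14.
Using row 2: 8 + 14 + 25 + 11 + ? → (2,5) = 80 − 58 = 22.
Using column 2: 27 + 14 + 23 + 10 + ? → (3,2) = 80 − 74 = 6.
Column 5 must total 80; the given cells sum to 71, so (3,5) = 9.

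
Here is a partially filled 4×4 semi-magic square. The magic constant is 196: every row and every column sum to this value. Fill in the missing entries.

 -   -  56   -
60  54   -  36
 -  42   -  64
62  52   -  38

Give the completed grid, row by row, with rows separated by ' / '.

34 48 56 58 / 60 54 46 36 / 40 42 50 64 / 62 52 44 38

Row 2: 60 + 54 + 36 + ? = 196, so (2,3) = 46.
Row 4: 62 + 52 + 38 + ? = 196, so (4,3) = 44.
Using column 2: 54 + 42 + 52 + ? → (1,2) = 196 − 148 = 48.
Column 3: 56 + 46 + 44 + ? = 196, so (3,3) = 50.
Column 4: 36 + 64 + 38 + ? = 196, so (1,4) = 58.
Using row 1: 48 + 56 + 58 + ? → (1,1) = 196 − 162 = 34.
Using row 3: 42 + 50 + 64 + ? → (3,1) = 196 − 156 = 40.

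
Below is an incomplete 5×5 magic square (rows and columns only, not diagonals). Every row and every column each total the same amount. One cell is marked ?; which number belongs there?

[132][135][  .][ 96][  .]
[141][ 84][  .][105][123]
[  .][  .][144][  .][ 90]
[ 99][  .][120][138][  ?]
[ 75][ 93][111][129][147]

Row 5 is complete and sums to 555; that is the magic constant.
Row 2: 141 + 84 + 105 + 123 + ? = 555, so (2,3) = 102.
Column 1 must total 555; the given cells sum to 447, so (3,1) = 108.
Using column 3: 102 + 144 + 120 + 111 + ? → (1,3) = 555 − 477 = 78.
Column 4: 96 + 105 + 138 + 129 + ? = 555, so (3,4) = 87.
Row 1: 132 + 135 + 78 + 96 + ? = 555, so (1,5) = 114.
Row 3 must total 555; the given cells sum to 429, so (3,2) = 126.
Column 2: 135 + 84 + 126 + 93 + ? = 555, so (4,2) = 117.
Column 5: 114 + 123 + 90 + 147 + ? = 555, so (4,5) = 81.

81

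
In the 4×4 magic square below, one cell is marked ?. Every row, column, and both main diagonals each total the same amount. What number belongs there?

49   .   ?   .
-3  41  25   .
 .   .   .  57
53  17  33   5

37

Row 4 is complete and sums to 108; that is the magic constant.
Row 2 must total 108; the given cells sum to 63, so (2,4) = 45.
From column 1, 108 − (49 + (-3) + 53) gives (3,1) = 9.
Column 4 must total 108; the given cells sum to 107, so (1,4) = 1.
The remaining cell in main diagonal is (3,3) = 108 − 95 = 13.
From anti-diagonal, 108 − (1 + 25 + 53) gives (3,2) = 29.
The remaining cell in column 2 is (1,2) = 108 − 87 = 21.
Column 3 needs 108; the known cells sum to 71, so (1,3) = 37.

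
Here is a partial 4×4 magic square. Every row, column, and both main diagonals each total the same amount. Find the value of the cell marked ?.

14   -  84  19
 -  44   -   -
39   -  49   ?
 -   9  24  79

34

Main diagonal is complete and sums to 186; that is the magic constant.
Row 1 must total 186; the given cells sum to 117, so (1,2) = 69.
From row 4, 186 − (9 + 24 + 79) gives (4,1) = 74.
Column 1 needs 186; the known cells sum to 127, so (2,1) = 59.
Column 2 needs 186; the known cells sum to 122, so (3,2) = 64.
From column 3, 186 − (84 + 49 + 24) gives (2,3) = 29.
From row 2, 186 − (59 + 44 + 29) gives (2,4) = 54.
Row 3 needs 186; the known cells sum to 152, so (3,4) = 34.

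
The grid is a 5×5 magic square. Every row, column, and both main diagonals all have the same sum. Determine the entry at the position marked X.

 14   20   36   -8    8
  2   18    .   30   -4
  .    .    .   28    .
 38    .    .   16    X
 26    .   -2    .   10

Row 1 is complete and sums to 70; that is the magic constant.
From row 2, 70 − (2 + 18 + 30 + (-4)) gives (2,3) = 24.
The remaining cell in column 1 is (3,1) = 70 − 80 = -10.
From column 4, 70 − (-8 + 30 + 28 + 16) gives (5,4) = 4.
From main diagonal, 70 − (14 + 18 + 16 + 10) gives (3,3) = 12.
Anti-diagonal must total 70; the given cells sum to 76, so (4,2) = -6.
Row 5: 26 + (-2) + 4 + 10 + ? = 70, so (5,2) = 32.
Column 2 needs 70; the known cells sum to 64, so (3,2) = 6.
The remaining cell in column 3 is (4,3) = 70 − 70 = 0.
Row 3 must total 70; the given cells sum to 36, so (3,5) = 34.
Row 4 needs 70; the known cells sum to 48, so (4,5) = 22.

22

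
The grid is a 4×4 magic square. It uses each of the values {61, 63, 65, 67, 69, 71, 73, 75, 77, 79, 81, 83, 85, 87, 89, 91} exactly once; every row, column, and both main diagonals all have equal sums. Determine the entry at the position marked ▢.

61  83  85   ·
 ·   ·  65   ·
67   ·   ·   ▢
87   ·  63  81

The 16 entries sum to 1216, so each line sums to 1216/4 = 304.
Row 1: 61 + 83 + 85 + ? = 304, so (1,4) = 75.
Row 4 needs 304; the known cells sum to 231, so (4,2) = 73.
Column 1: 61 + 67 + 87 + ? = 304, so (2,1) = 89.
The remaining cell in column 3 is (3,3) = 304 − 213 = 91.
Main diagonal must total 304; the given cells sum to 233, so (2,2) = 71.
Anti-diagonal: 75 + 65 + 87 + ? = 304, so (3,2) = 77.
The remaining cell in row 2 is (2,4) = 304 − 225 = 79.
Row 3: 67 + 77 + 91 + ? = 304, so (3,4) = 69.

69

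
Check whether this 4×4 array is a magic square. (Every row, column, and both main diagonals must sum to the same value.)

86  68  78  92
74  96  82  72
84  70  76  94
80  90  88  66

Row 1: 86 + 68 + 78 + 92 = 324.
Row 2: 74 + 96 + 82 + 72 = 324.
Row 3: 84 + 70 + 76 + 94 = 324.
Row 4: 80 + 90 + 88 + 66 = 324.
Column 1: 86 + 74 + 84 + 80 = 324.
Column 2: 68 + 96 + 70 + 90 = 324.
Column 3: 78 + 82 + 76 + 88 = 324.
Column 4: 92 + 72 + 94 + 66 = 324.
Main diagonal: 86 + 96 + 76 + 66 = 324.
Anti-diagonal: 92 + 82 + 70 + 80 = 324.
All lines sum to 324.

Yes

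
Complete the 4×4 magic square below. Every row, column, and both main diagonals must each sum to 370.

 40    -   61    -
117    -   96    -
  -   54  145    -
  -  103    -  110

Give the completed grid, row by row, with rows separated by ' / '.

From column 3, 370 − (61 + 96 + 145) gives (4,3) = 68.
The remaining cell in main diagonal is (2,2) = 370 − 295 = 75.
The remaining cell in row 2 is (2,4) = 370 − 288 = 82.
Row 4 must total 370; the given cells sum to 281, so (4,1) = 89.
Using column 1: 40 + 117 + 89 + ? → (3,1) = 370 − 246 = 124.
Column 2: 75 + 54 + 103 + ? = 370, so (1,2) = 138.
Anti-diagonal must total 370; the given cells sum to 239, so (1,4) = 131.
From row 3, 370 − (124 + 54 + 145) gives (3,4) = 47.

40 138 61 131 / 117 75 96 82 / 124 54 145 47 / 89 103 68 110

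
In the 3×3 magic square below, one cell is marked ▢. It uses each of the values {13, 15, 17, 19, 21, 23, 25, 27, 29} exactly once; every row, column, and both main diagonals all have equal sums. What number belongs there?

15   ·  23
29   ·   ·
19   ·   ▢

27

The 9 entries sum to 189, so each line sums to 189/3 = 63.
The remaining cell in row 1 is (1,2) = 63 − 38 = 25.
Anti-diagonal: 23 + 19 + ? = 63, so (2,2) = 21.
Row 2: 29 + 21 + ? = 63, so (2,3) = 13.
Column 2 needs 63; the known cells sum to 46, so (3,2) = 17.
Using column 3: 23 + 13 + ? → (3,3) = 63 − 36 = 27.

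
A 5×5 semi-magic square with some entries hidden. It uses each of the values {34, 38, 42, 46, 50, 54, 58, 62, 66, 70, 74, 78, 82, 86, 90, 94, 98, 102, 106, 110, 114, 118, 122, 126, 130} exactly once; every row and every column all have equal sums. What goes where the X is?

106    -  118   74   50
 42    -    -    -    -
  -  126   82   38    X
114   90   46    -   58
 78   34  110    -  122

The 25 entries sum to 2050, so each line sums to 2050/5 = 410.
Row 1 needs 410; the known cells sum to 348, so (1,2) = 62.
Row 4: 114 + 90 + 46 + 58 + ? = 410, so (4,4) = 102.
Using row 5: 78 + 34 + 110 + 122 + ? → (5,4) = 410 − 344 = 66.
Using column 1: 106 + 42 + 114 + 78 + ? → (3,1) = 410 − 340 = 70.
Column 2 must total 410; the given cells sum to 312, so (2,2) = 98.
Column 3: 118 + 82 + 46 + 110 + ? = 410, so (2,3) = 54.
Column 4 needs 410; the known cells sum to 280, so (2,4) = 130.
Row 2 needs 410; the known cells sum to 324, so (2,5) = 86.
The remaining cell in row 3 is (3,5) = 410 − 316 = 94.

94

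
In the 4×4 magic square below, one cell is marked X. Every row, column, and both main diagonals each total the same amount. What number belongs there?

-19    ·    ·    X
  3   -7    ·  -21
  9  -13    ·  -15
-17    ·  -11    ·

5

Column 1 is complete and sums to -24; that is the magic constant.
The remaining cell in row 2 is (2,3) = -24 − (-25) = 1.
The remaining cell in row 3 is (3,3) = -24 − (-19) = -5.
Column 3 must total -24; the given cells sum to -15, so (1,3) = -9.
The remaining cell in main diagonal is (4,4) = -24 − (-31) = 7.
Anti-diagonal: 1 + (-13) + (-17) + ? = -24, so (1,4) = 5.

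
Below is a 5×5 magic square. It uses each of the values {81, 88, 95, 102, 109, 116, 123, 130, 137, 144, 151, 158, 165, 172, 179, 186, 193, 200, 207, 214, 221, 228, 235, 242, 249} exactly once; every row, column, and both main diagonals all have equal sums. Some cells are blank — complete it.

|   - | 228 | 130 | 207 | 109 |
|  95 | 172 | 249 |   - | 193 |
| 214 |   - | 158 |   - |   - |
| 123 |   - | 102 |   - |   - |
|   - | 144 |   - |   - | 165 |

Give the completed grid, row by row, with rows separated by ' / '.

The 25 entries sum to 4125, so each line sums to 4125/5 = 825.
Using row 1: 228 + 130 + 207 + 109 + ? → (1,1) = 825 − 674 = 151.
From row 2, 825 − (95 + 172 + 249 + 193) gives (2,4) = 116.
The remaining cell in column 1 is (5,1) = 825 − 583 = 242.
Column 3: 130 + 249 + 158 + 102 + ? = 825, so (5,3) = 186.
From main diagonal, 825 − (151 + 172 + 158 + 165) gives (4,4) = 179.
From anti-diagonal, 825 − (109 + 116 + 158 + 242) gives (4,2) = 200.
Row 4: 123 + 200 + 102 + 179 + ? = 825, so (4,5) = 221.
Row 5 needs 825; the known cells sum to 737, so (5,4) = 88.
Column 2 needs 825; the known cells sum to 744, so (3,2) = 81.
The remaining cell in column 4 is (3,4) = 825 − 590 = 235.
Using column 5: 109 + 193 + 221 + 165 + ? → (3,5) = 825 − 688 = 137.

151 228 130 207 109 / 95 172 249 116 193 / 214 81 158 235 137 / 123 200 102 179 221 / 242 144 186 88 165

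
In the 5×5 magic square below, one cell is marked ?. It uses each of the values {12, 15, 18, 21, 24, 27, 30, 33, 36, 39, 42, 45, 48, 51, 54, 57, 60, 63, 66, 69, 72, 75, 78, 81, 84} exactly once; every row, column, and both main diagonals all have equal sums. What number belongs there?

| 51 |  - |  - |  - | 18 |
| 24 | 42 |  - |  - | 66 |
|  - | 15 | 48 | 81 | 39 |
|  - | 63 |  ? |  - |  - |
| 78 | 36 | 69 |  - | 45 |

The 25 entries sum to 1200, so each line sums to 1200/5 = 240.
The remaining cell in row 3 is (3,1) = 240 − 183 = 57.
Row 5: 78 + 36 + 69 + 45 + ? = 240, so (5,4) = 12.
Column 1: 51 + 24 + 57 + 78 + ? = 240, so (4,1) = 30.
The remaining cell in column 2 is (1,2) = 240 − 156 = 84.
Column 5: 18 + 66 + 39 + 45 + ? = 240, so (4,5) = 72.
The remaining cell in main diagonal is (4,4) = 240 − 186 = 54.
Using anti-diagonal: 18 + 48 + 63 + 78 + ? → (2,4) = 240 − 207 = 33.
The remaining cell in row 2 is (2,3) = 240 − 165 = 75.
Using row 4: 30 + 63 + 54 + 72 + ? → (4,3) = 240 − 219 = 21.

21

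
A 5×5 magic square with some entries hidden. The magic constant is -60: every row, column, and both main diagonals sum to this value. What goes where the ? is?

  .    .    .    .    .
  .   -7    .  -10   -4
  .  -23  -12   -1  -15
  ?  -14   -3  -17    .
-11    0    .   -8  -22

The remaining cell in row 3 is (3,1) = -60 − (-51) = -9.
The remaining cell in row 5 is (5,3) = -60 − (-41) = -19.
From column 2, -60 − (-7 + (-23) + (-14) + 0) gives (1,2) = -16.
From column 4, -60 − (-10 + (-1) + (-17) + (-8)) gives (1,4) = -24.
Using main diagonal: -7 + (-12) + (-17) + (-22) + ? → (1,1) = -60 − (-58) = -2.
The remaining cell in anti-diagonal is (1,5) = -60 − (-47) = -13.
The remaining cell in row 1 is (1,3) = -60 − (-55) = -5.
Using column 3: -5 + (-12) + (-3) + (-19) + ? → (2,3) = -60 − (-39) = -21.
From column 5, -60 − (-13 + (-4) + (-15) + (-22)) gives (4,5) = -6.
Row 2 needs -60; the known cells sum to -42, so (2,1) = -18.
From row 4, -60 − (-14 + (-3) + (-17) + (-6)) gives (4,1) = -20.

-20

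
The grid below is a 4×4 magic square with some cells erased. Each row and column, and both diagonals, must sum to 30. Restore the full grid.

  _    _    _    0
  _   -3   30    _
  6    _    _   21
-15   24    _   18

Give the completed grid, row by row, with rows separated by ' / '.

From row 4, 30 − (-15 + 24 + 18) gives (4,3) = 3.
From column 4, 30 − (0 + 21 + 18) gives (2,4) = -9.
Anti-diagonal must total 30; the given cells sum to 15, so (3,2) = 15.
Row 2 needs 30; the known cells sum to 18, so (2,1) = 12.
The remaining cell in row 3 is (3,3) = 30 − 42 = -12.
Column 1: 12 + 6 + (-15) + ? = 30, so (1,1) = 27.
Using column 2: -3 + 15 + 24 + ? → (1,2) = 30 − 36 = -6.
Column 3: 30 + (-12) + 3 + ? = 30, so (1,3) = 9.

27 -6 9 0 / 12 -3 30 -9 / 6 15 -12 21 / -15 24 3 18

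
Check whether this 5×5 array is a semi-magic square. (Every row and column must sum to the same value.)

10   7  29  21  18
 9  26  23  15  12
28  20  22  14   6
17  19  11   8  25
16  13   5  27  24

No — row 1 sums to 85 but column 1 sums to 80.

Row 1: 10 + 7 + 29 + 21 + 18 = 85.
Row 2: 9 + 26 + 23 + 15 + 12 = 85.
Row 3: 28 + 20 + 22 + 14 + 6 = 90.
Row 4: 17 + 19 + 11 + 8 + 25 = 80.
Row 5: 16 + 13 + 5 + 27 + 24 = 85.
Column 1: 10 + 9 + 28 + 17 + 16 = 80.
Column 2: 7 + 26 + 20 + 19 + 13 = 85.
Column 3: 29 + 23 + 22 + 11 + 5 = 90.
Column 4: 21 + 15 + 14 + 8 + 27 = 85.
Column 5: 18 + 12 + 6 + 25 + 24 = 85.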